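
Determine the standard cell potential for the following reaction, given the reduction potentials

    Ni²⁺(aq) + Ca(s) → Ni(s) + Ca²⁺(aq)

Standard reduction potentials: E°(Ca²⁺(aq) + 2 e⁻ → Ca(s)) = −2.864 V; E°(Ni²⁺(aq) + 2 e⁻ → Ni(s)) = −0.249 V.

+2.615 V

In the reaction as written, Ni²⁺(aq) is reduced (cathode) and Ca²⁺(aq) is produced by oxidation at the anode.
E°cell = E°(cathode) − E°(anode) = −0.249 − (−2.864) = +2.615 V.
The positive value indicates the reaction is spontaneous as written.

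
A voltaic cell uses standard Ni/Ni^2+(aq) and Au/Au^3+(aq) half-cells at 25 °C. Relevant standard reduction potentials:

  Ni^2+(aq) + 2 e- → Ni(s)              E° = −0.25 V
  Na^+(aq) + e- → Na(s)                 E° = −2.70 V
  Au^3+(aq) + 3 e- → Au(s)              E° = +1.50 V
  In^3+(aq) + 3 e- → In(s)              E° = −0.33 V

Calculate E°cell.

The Au³⁺/Au couple has the higher E°, so Au ion is reduced (cathode) and Ni is oxidized (anode).
E°cell = E°(cathode) − E°(anode) = +1.50 − (−0.25) = +1.75 V.

+1.75 V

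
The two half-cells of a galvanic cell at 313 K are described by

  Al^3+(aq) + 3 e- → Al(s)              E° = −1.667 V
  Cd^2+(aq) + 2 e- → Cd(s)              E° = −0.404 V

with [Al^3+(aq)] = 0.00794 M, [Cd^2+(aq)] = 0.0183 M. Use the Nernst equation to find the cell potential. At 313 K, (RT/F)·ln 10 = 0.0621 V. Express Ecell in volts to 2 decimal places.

Cd²⁺/Cd is reduced (cathode, E° = −0.404 V) and Al³⁺/Al is oxidized (anode).
E°cell = −0.404 − (−1.667) = +1.263 V, with n = 6 electrons transferred.
Balancing gives 3 Cd^2+(aq) + 2 Al(s) → 3 Cd(s) + 2 Al^3+(aq); hence Q = [Al^3+(aq)]^2 / [Cd^2+(aq)]^3 = 10.3 (log Q = 1.012).
Applying E = E° − (RT ln10/nF)·log Q gives +1.263 − (0.0621/6)(1.012) = +1.25 V.

+1.25 V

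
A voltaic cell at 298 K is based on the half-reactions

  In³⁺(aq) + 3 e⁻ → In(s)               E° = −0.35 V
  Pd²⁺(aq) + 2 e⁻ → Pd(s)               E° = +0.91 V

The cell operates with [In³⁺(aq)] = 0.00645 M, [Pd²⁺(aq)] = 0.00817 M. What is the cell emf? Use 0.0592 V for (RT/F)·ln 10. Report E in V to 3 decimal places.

+1.241 V

Since E°(Pd²⁺/Pd) > E°(In³⁺/In), Pd²⁺/Pd serves as the cathode.
E°cell = E°cat − E°an = +0.91 − (−0.35) = +1.26 V; n = 6.
Balancing gives 3 Pd²⁺(aq) + 2 In(s) → 3 Pd(s) + 2 In³⁺(aq); hence Q = [In³⁺(aq)]^2 / [Pd²⁺(aq)]^3 = 76.3 (log Q = 1.882).
By the Nernst equation, E = +1.26 − (0.0592/6)·(1.882) = +1.241 V.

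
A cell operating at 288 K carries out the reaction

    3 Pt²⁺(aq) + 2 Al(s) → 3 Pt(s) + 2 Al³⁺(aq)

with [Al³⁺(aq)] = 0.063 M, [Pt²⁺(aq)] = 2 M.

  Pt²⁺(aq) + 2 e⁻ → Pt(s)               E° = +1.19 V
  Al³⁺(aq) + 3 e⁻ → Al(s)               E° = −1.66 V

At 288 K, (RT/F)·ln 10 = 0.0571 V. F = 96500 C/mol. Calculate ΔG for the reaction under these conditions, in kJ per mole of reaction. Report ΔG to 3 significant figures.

−1670 kJ/mol

E°cell = +1.19 − (−1.66) = +2.85 V; the balanced reaction transfers n = 6 electrons.
Q = [Al³⁺(aq)]^2 / [Pt²⁺(aq)]^3 = 0.000496, so log Q = −3.304 and E = +2.85 − (0.0571/6)(−3.304) = +2.8814 V.
ΔG = −nFE = −(6)(96500)(+2.8814) J/mol = −1670 kJ/mol.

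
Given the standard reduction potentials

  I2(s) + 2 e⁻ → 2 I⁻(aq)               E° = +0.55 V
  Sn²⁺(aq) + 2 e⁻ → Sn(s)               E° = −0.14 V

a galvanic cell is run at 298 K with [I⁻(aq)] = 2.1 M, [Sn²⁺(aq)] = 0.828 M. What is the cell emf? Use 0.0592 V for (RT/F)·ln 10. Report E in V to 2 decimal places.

I₂/I⁻ is reduced (cathode, E° = +0.55 V) and Sn²⁺/Sn is oxidized (anode).
The standard potential is +0.55 − (−0.14) = +0.69 V and the balanced reaction transfers n = 2 electrons.
Balancing gives I2(s) + Sn(s) → 2 I⁻(aq) + Sn²⁺(aq); hence Q = [I⁻(aq)]^2·[Sn²⁺(aq)] = 3.65 (log Q = 0.562).
E = E° − (0.0592/n)·log Q = +0.69 − (0.0592/2)(0.562) = +0.67 V.

+0.67 V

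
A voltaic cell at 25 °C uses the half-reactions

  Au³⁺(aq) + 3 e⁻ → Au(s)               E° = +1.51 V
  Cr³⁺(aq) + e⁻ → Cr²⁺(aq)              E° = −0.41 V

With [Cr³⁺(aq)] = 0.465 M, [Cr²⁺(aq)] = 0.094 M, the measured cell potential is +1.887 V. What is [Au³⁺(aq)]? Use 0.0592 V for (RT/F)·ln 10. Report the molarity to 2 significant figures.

2.6 M

The Au³⁺/Au couple has the larger reduction potential, so it is the cathode: E°cell = +1.51 − (−0.41) = +1.92 V and n = 3.
From the Nernst equation, log Q = n(E° − E)/0.0592 = 3·(+1.92 − (+1.887))/0.0592 = 1.672.
For Au³⁺(aq) + 3 Cr²⁺(aq) → Au(s) + 3 Cr³⁺(aq), the reaction quotient is Q = [Cr³⁺(aq)]^3 / ([Au³⁺(aq)]·[Cr²⁺(aq)]^3).
Solving for the unknown gives log [Au³⁺(aq)] = 0.411, so [Au³⁺(aq)] ≈ 2.6 M.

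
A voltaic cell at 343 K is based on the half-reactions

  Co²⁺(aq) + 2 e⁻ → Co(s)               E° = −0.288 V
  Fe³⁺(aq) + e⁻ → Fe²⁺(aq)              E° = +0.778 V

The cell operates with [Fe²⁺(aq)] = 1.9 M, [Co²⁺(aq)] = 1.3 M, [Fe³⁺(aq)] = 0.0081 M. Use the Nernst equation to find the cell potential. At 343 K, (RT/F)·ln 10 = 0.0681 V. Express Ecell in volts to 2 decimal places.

The Fe³⁺/Fe²⁺ couple has the more positive E°, so it is the cathode; Co²⁺/Co is the anode.
E°cell = +0.778 − (−0.288) = +1.066 V, with n = 2 electrons transferred.
Balancing gives 2 Fe³⁺(aq) + Co(s) → 2 Fe²⁺(aq) + Co²⁺(aq); hence Q = ([Fe²⁺(aq)]^2·[Co²⁺(aq)]) / [Fe³⁺(aq)]^2 = 7.15×10^4 (log Q = 4.854).
E = E° − (0.0681/n)·log Q = +1.066 − (0.0681/2)(4.854) = +0.90 V.

+0.90 V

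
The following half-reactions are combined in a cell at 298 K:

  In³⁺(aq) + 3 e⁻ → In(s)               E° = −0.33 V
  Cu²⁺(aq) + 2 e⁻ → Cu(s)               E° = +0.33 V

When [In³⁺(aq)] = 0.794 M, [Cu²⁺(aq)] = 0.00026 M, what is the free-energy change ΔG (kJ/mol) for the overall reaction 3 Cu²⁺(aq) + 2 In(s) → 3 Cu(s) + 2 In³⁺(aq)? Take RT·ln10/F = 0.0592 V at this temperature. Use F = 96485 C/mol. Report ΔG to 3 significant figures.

−322 kJ/mol

With Cu²⁺/Cu reduced at the cathode, E°cell = +0.33 − (−0.33) = +0.66 V and n = 6.
Here Q = [In³⁺(aq)]^2 / [Cu²⁺(aq)]^3 = 3.59×10^10 (log Q = 10.555), giving E = +0.66 − (0.0592/6)·(10.555) = +0.5559 V.
ΔG = −nFE = −(6)(96485)(+0.5559) J/mol = −322 kJ/mol.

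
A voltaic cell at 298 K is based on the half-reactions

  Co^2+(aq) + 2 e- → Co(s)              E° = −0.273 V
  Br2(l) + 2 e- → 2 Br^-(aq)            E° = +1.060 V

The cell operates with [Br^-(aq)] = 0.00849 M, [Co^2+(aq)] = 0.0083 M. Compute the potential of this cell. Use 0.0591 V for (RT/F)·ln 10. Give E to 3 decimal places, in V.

The Br₂/Br⁻ couple has the more positive E°, so it is the cathode; Co²⁺/Co is the anode.
E°cell = +1.060 − (−0.273) = +1.333 V, with n = 2 electrons transferred.
Balancing gives Br2(l) + Co(s) → 2 Br^-(aq) + Co^2+(aq); hence Q = [Br^-(aq)]^2·[Co^2+(aq)] = 5.98×10^−7 (log Q = −6.223).
Applying E = E° − (RT ln10/nF)·log Q gives +1.333 − (0.0591/2)(−6.223) = +1.517 V.

+1.517 V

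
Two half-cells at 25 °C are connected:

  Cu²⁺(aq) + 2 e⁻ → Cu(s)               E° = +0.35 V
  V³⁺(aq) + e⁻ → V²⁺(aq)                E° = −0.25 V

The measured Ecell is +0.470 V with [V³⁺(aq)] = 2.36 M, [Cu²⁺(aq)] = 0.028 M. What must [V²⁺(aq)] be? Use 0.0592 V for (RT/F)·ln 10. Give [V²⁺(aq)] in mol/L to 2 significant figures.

0.090 M

With Cu²⁺/Cu at the cathode and V³⁺/V²⁺ at the anode, E°cell = +0.35 − (−0.25) = +0.60 V (n = 2).
From the Nernst equation, log Q = n(E° − E)/0.0592 = 2·(+0.60 − (+0.470))/0.0592 = 4.392.
Balancing electrons gives Cu²⁺(aq) + 2 V²⁺(aq) → Cu(s) + 2 V³⁺(aq); thus Q = [V³⁺(aq)]^2 / ([Cu²⁺(aq)]·[V²⁺(aq)]^2).
Substituting the known concentrations and solving, log [V²⁺(aq)] = −1.047 and [V²⁺(aq)] = 0.090 M.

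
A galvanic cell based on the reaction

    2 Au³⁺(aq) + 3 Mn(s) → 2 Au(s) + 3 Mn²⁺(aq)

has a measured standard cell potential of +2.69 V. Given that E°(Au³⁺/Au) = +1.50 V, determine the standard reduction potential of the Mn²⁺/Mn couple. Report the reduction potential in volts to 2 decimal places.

−1.19 V

In the reaction as written the Au³⁺/Au couple is reduced (cathode) and Mn²⁺/Mn is oxidized (anode), so E°cell = E°(Au³⁺/Au) − E°(Mn²⁺/Mn).
E°(Mn²⁺/Mn) = E°(cathode) − E°cell = +1.50 − (+2.69) = −1.19 V.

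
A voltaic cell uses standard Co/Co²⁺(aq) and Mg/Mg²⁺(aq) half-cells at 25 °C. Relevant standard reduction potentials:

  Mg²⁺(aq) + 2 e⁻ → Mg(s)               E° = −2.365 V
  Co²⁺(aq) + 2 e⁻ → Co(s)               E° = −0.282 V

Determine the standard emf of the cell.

+2.083 V

Of the two couples in this cell, the one with the more positive reduction potential is reduced at the cathode: here that is Co²⁺/Co (−0.282 V); Mg²⁺/Mg (−2.365 V) is the anode.
E°cell = E°(cathode) − E°(anode) = −0.282 − (−2.365) = +2.083 V.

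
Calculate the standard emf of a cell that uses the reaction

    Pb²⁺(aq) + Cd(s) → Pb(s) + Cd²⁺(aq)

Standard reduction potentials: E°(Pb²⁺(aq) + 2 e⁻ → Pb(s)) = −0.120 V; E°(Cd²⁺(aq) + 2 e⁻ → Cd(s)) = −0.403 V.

+0.283 V

In the reaction as written, Pb²⁺(aq) is reduced (cathode) and Cd²⁺(aq) is produced by oxidation at the anode.
E°cell = E°(cathode) − E°(anode) = −0.120 − (−0.403) = +0.283 V.
The positive value indicates the reaction is spontaneous as written.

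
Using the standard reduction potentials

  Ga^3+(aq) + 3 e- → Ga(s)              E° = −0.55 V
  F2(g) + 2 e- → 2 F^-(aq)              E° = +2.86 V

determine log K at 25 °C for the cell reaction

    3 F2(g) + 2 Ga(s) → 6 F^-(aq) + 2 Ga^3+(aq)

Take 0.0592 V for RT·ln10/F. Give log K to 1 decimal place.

The F₂/F⁻ couple is reduced (cathode); E°cell = +2.86 − (−0.55) = +3.41 V with n = 6.
At equilibrium E = 0, so log K = nE°cell / 0.0592 = (6)(+3.41) / 0.0592 = 345.6.

log K = 345.6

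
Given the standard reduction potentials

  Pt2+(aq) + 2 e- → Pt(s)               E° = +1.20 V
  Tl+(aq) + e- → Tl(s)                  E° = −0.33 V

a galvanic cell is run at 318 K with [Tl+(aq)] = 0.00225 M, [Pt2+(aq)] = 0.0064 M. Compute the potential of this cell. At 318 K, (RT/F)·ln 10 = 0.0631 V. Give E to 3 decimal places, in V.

The Pt²⁺/Pt couple has the more positive E°, so it is the cathode; Tl⁺/Tl is the anode.
E°cell = +1.20 − (−0.33) = +1.53 V, with n = 2 electrons transferred.
The balanced reaction is Pt2+(aq) + 2 Tl(s) → Pt(s) + 2 Tl+(aq), so Q = [Tl+(aq)]^2 / [Pt2+(aq)] = 0.000791 and log Q = −3.102.
By the Nernst equation, E = +1.53 − (0.0631/2)·(−3.102) = +1.628 V.

+1.628 V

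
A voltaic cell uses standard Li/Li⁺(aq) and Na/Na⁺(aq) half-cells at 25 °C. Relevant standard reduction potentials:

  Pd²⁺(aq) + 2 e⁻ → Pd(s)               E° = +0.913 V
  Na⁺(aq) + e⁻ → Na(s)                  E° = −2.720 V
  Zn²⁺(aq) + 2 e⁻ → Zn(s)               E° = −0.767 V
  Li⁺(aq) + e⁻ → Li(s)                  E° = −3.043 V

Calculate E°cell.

The Na⁺/Na couple has the higher E°, so Na ion is reduced (cathode) and Li is oxidized (anode).
E°cell = E°(cathode) − E°(anode) = −2.720 − (−3.043) = +0.323 V.

+0.323 V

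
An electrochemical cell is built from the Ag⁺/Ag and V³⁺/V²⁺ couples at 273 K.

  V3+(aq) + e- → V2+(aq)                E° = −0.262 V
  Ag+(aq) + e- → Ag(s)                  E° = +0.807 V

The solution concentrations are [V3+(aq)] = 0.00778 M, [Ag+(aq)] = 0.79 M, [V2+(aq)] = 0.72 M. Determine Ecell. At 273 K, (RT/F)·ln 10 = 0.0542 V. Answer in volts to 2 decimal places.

The Ag⁺/Ag couple has the more positive E°, so it is the cathode; V³⁺/V²⁺ is the anode.
E°cell = E°cat − E°an = +0.807 − (−0.262) = +1.069 V; n = 1.
Balancing gives Ag+(aq) + V2+(aq) → Ag(s) + V3+(aq); hence Q = [V3+(aq)] / ([Ag+(aq)]·[V2+(aq)]) = 0.0137 (log Q = −1.864).
E = E° − (0.0542/n)·log Q = +1.069 − (0.0542/1)(−1.864) = +1.17 V.

+1.17 V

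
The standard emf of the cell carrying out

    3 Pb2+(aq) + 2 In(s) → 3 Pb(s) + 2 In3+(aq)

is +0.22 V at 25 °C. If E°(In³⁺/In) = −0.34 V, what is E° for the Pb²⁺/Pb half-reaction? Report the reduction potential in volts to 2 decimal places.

In the reaction as written the Pb²⁺/Pb couple is reduced (cathode) and In³⁺/In is oxidized (anode), so E°cell = E°(Pb²⁺/Pb) − E°(In³⁺/In).
E°(Pb²⁺/Pb) = E°cell + E°(anode) = +0.22 + (−0.34) = −0.12 V.

−0.12 V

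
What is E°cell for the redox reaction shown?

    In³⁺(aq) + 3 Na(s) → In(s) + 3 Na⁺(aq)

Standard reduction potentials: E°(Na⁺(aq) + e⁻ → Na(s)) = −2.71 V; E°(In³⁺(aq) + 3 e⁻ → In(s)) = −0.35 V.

+2.36 V

In³⁺(aq) gains electrons, so the In³⁺/In couple is the cathode; the Na⁺/Na couple is the anode.
E°cell = E°(cathode) − E°(anode) = −0.35 − (−2.71) = +2.36 V.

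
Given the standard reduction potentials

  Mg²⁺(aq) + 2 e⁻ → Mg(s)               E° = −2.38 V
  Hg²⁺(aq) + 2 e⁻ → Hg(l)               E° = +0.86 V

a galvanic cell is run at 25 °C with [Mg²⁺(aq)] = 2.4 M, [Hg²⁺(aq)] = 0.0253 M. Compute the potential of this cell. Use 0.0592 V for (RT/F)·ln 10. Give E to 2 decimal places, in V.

Since E°(Hg²⁺/Hg) > E°(Mg²⁺/Mg), Hg²⁺/Hg serves as the cathode.
E°cell = E°cat − E°an = +0.86 − (−2.38) = +3.24 V; n = 2.
For the overall reaction Hg²⁺(aq) + Mg(s) → Hg(l) + Mg²⁺(aq), Q = [Mg²⁺(aq)] / [Hg²⁺(aq)] = 94.9, giving log Q = 1.977.
Applying E = E° − (RT ln10/nF)·log Q gives +3.24 − (0.0592/2)(1.977) = +3.18 V.

+3.18 V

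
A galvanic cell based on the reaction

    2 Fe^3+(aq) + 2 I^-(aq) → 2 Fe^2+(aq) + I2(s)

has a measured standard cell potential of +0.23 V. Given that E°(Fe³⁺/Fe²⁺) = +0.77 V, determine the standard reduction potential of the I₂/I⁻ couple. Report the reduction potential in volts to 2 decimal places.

+0.54 V

In the reaction as written the Fe³⁺/Fe²⁺ couple is reduced (cathode) and I₂/I⁻ is oxidized (anode), so E°cell = E°(Fe³⁺/Fe²⁺) − E°(I₂/I⁻).
E°(I₂/I⁻) = E°(cathode) − E°cell = +0.77 − (+0.23) = +0.54 V.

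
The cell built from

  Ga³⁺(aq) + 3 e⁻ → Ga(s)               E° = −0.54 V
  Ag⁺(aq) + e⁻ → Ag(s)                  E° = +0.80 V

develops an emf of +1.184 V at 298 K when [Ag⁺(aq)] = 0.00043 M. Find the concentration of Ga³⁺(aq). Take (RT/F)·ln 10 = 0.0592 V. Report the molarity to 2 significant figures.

With Ag⁺/Ag at the cathode and Ga³⁺/Ga at the anode, E°cell = +0.80 − (−0.54) = +1.34 V (n = 3).
From the Nernst equation, log Q = n(E° − E)/0.0592 = 3·(+1.34 − (+1.184))/0.0592 = 7.905.
Balancing electrons gives 3 Ag⁺(aq) + Ga(s) → 3 Ag(s) + Ga³⁺(aq); thus Q = [Ga³⁺(aq)] / [Ag⁺(aq)]^3.
Isolating [Ga³⁺(aq)] in Q = 10^{7.905} yields log [Ga³⁺(aq)] = −2.195, i.e. 0.0064 M.

0.0064 M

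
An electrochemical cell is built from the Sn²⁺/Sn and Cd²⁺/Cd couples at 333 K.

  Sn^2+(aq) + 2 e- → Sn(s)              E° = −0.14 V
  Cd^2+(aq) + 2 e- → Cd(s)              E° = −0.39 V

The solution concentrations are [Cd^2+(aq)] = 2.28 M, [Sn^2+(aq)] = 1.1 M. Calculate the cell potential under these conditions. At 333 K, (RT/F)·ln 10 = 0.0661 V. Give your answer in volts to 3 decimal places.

+0.240 V

Since E°(Sn²⁺/Sn) > E°(Cd²⁺/Cd), Sn²⁺/Sn serves as the cathode.
The standard potential is −0.14 − (−0.39) = +0.25 V and the balanced reaction transfers n = 2 electrons.
For the overall reaction Sn^2+(aq) + Cd(s) → Sn(s) + Cd^2+(aq), Q = [Cd^2+(aq)] / [Sn^2+(aq)] = 2.07, giving log Q = 0.317.
By the Nernst equation, E = +0.25 − (0.0661/2)·(0.317) = +0.240 V.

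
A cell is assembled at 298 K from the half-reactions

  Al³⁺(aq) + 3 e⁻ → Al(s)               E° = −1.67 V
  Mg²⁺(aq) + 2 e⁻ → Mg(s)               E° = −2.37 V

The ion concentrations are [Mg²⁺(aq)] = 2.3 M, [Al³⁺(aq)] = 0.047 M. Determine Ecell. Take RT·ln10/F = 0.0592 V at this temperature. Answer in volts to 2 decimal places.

Al³⁺/Al is reduced (cathode, E° = −1.67 V) and Mg²⁺/Mg is oxidized (anode).
E°cell = E°cat − E°an = −1.67 − (−2.37) = +0.70 V; n = 6.
The balanced reaction is 2 Al³⁺(aq) + 3 Mg(s) → 2 Al(s) + 3 Mg²⁺(aq), so Q = [Mg²⁺(aq)]^3 / [Al³⁺(aq)]^2 = 5.51×10^3 and log Q = 3.741.
By the Nernst equation, E = +0.70 − (0.0592/6)·(3.741) = +0.66 V.

+0.66 V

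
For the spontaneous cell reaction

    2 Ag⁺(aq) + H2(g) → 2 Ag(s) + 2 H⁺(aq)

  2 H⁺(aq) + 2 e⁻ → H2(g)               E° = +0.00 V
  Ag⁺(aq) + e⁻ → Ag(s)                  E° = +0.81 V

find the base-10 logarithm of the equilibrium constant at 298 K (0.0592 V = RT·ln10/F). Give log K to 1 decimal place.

log K = 27.4

The Ag⁺/Ag couple is reduced (cathode); E°cell = +0.81 − (+0.00) = +0.81 V with n = 2.
At equilibrium E = 0, so log K = nE°cell / 0.0592 = (2)(+0.81) / 0.0592 = 27.4.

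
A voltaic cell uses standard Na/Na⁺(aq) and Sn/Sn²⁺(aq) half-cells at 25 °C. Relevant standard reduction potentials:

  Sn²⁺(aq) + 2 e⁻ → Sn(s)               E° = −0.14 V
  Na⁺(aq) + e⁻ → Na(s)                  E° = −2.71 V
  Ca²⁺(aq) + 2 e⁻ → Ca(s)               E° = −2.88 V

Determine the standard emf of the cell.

+2.57 V

Of the two couples in this cell, the one with the more positive reduction potential is reduced at the cathode: here that is Sn²⁺/Sn (−0.14 V); Na⁺/Na (−2.71 V) is the anode.
E°cell = E°(cathode) − E°(anode) = −0.14 − (−2.71) = +2.57 V.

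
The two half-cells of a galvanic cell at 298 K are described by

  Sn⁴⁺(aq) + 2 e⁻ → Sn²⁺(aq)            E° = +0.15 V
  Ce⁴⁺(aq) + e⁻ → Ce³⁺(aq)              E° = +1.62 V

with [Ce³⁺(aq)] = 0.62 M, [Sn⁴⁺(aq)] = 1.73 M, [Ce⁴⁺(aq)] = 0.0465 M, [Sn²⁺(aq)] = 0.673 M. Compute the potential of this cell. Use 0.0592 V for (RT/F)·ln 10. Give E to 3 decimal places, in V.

+1.391 V

Since E°(Ce⁴⁺/Ce³⁺) > E°(Sn⁴⁺/Sn²⁺), Ce⁴⁺/Ce³⁺ serves as the cathode.
The standard potential is +1.62 − (+0.15) = +1.47 V and the balanced reaction transfers n = 2 electrons.
The balanced reaction is 2 Ce⁴⁺(aq) + Sn²⁺(aq) → 2 Ce³⁺(aq) + Sn⁴⁺(aq), so Q = ([Ce³⁺(aq)]^2·[Sn⁴⁺(aq)]) / ([Ce⁴⁺(aq)]^2·[Sn²⁺(aq)]) = 457 and log Q = 2.660.
Applying E = E° − (RT ln10/nF)·log Q gives +1.47 − (0.0592/2)(2.660) = +1.391 V.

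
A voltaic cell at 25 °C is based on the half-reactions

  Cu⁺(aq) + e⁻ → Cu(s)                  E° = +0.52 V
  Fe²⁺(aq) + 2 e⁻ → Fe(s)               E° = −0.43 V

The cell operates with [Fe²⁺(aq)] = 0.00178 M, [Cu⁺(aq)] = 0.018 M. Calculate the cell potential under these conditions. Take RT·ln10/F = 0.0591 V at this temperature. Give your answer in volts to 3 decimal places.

Since E°(Cu⁺/Cu) > E°(Fe²⁺/Fe), Cu⁺/Cu serves as the cathode.
The standard potential is +0.52 − (−0.43) = +0.95 V and the balanced reaction transfers n = 2 electrons.
The balanced reaction is 2 Cu⁺(aq) + Fe(s) → 2 Cu(s) + Fe²⁺(aq), so Q = [Fe²⁺(aq)] / [Cu⁺(aq)]^2 = 5.49 and log Q = 0.740.
E = E° − (0.0591/n)·log Q = +0.95 − (0.0591/2)(0.740) = +0.928 V.

+0.928 V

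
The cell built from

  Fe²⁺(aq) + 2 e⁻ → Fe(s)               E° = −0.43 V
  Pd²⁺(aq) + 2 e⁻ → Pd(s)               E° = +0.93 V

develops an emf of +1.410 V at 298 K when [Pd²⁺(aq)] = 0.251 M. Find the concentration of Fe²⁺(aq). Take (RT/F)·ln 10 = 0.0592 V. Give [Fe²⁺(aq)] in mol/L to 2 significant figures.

0.0051 M

Pd²⁺/Pd is the cathode (higher E°); E°cell = +0.93 − (−0.43) = +1.36 V with n = 2.
From the Nernst equation, log Q = n(E° − E)/0.0592 = 2·(+1.36 − (+1.410))/0.0592 = −1.689.
The balanced reaction is Pd²⁺(aq) + Fe(s) → Pd(s) + Fe²⁺(aq), so Q = [Fe²⁺(aq)] / [Pd²⁺(aq)].
Substituting the known concentrations and solving, log [Fe²⁺(aq)] = −2.289 and [Fe²⁺(aq)] = 0.0051 M.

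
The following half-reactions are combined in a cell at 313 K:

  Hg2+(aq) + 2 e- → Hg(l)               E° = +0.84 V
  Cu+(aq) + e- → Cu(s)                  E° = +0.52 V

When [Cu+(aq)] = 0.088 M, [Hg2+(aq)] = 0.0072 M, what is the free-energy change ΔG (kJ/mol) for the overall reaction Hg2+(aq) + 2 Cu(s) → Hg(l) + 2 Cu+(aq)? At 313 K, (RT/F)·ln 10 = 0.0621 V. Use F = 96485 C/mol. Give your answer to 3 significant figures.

With Hg²⁺/Hg reduced at the cathode, E°cell = +0.84 − (+0.52) = +0.32 V and n = 2.
Q = [Cu+(aq)]^2 / [Hg2+(aq)] = 1.08, so log Q = 0.032 and E = +0.32 − (0.0621/2)(0.032) = +0.3190 V.
Finally ΔG = −nFE = −(2)(96485 C/mol)(+0.3190 V) = −61.6 kJ/mol.

−61.6 kJ/mol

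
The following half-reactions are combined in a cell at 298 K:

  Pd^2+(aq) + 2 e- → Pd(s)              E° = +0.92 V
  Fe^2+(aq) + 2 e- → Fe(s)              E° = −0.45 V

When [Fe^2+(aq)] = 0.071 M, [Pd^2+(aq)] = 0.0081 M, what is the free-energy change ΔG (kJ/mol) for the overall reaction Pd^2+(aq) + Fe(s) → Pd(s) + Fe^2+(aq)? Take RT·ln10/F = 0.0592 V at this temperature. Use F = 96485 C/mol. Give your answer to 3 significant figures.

−259 kJ/mol

The standard cell potential is +0.92 − (−0.45) = +1.37 V, with n = 2 electrons in the balanced equation.
Here Q = [Fe^2+(aq)] / [Pd^2+(aq)] = 8.77 (log Q = 0.943), giving E = +1.37 − (0.0592/2)·(0.943) = +1.3421 V.
ΔG = −nFE = −(2)(96485)(+1.3421) J/mol = −259 kJ/mol.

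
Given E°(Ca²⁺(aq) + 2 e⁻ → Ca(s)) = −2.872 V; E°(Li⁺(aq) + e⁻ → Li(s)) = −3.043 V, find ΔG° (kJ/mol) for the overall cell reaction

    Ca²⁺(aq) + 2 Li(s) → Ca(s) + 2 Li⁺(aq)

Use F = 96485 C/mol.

−33.0 kJ/mol

In the reaction as written Ca²⁺(aq) is reduced, so the Ca²⁺/Ca couple is the cathode and Li⁺/Li is the anode.
E°cell = −2.872 − (−3.043) = +0.171 V; balancing electrons gives n = 2.
ΔG° = −nFE°cell = −(2)(96485)(+0.171) J/mol = −33.0 kJ/mol.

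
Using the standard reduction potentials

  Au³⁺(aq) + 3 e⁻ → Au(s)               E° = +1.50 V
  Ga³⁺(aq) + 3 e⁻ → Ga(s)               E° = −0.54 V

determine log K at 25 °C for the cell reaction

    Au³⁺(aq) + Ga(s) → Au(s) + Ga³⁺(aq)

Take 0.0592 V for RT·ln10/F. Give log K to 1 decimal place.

log K = 103.4

The Au³⁺/Au couple is reduced (cathode); E°cell = +1.50 − (−0.54) = +2.04 V with n = 3.
At equilibrium E = 0, so log K = nE°cell / 0.0592 = (3)(+2.04) / 0.0592 = 103.4.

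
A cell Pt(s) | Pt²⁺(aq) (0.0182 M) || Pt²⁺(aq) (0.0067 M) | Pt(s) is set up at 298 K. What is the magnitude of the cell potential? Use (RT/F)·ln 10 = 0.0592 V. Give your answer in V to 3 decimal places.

For a concentration cell E°cell = 0, since both electrodes use the same couple.
The compartment with the higher Pt²⁺(aq) concentration (0.0182 M) acts as the cathode; ions are reduced there and produced at the dilute (0.0067 M) anode.
With n = 2, Ecell = −(0.0592/2)·log([dilute]/[conc]) = −(0.0592/2)·log(0.0067/0.0182) = +0.013 V.

0.013 V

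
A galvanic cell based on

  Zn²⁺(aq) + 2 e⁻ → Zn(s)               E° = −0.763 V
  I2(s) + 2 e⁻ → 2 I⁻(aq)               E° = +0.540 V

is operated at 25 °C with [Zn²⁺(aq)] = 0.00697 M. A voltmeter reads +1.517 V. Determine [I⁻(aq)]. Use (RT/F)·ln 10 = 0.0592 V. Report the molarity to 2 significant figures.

0.0029 M

I₂/I⁻ is the cathode (higher E°); E°cell = +0.540 − (−0.763) = +1.303 V with n = 2.
Rearranging E = E° − (0.0592/n)·log Q gives log Q = 2(+1.303 − (+1.517))/0.0592 = −7.230.
For I2(s) + Zn(s) → 2 I⁻(aq) + Zn²⁺(aq), the reaction quotient is Q = [I⁻(aq)]^2·[Zn²⁺(aq)].
Substituting the known concentrations and solving, log [I⁻(aq)] = −2.537 and [I⁻(aq)] = 0.0029 M.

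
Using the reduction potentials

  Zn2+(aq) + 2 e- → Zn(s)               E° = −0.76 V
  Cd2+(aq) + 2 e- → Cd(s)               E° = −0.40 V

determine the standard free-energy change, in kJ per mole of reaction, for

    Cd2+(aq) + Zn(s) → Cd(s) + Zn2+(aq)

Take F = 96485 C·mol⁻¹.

−69.5 kJ/mol

In the reaction as written Cd2+(aq) is reduced, so the Cd²⁺/Cd couple is the cathode and Zn²⁺/Zn is the anode.
E°cell = −0.40 − (−0.76) = +0.36 V; balancing electrons gives n = 2.
ΔG° = −nFE°cell = −(2)(96485)(+0.36) J/mol = −69.5 kJ/mol.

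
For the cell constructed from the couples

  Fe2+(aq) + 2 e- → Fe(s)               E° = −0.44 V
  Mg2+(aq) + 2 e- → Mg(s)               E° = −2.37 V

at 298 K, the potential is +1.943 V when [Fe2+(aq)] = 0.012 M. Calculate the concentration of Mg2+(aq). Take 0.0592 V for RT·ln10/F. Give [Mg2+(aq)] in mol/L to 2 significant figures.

With Fe²⁺/Fe at the cathode and Mg²⁺/Mg at the anode, E°cell = −0.44 − (−2.37) = +1.93 V (n = 2).
From the Nernst equation, log Q = n(E° − E)/0.0592 = 2·(+1.93 − (+1.943))/0.0592 = −0.439.
Balancing electrons gives Fe2+(aq) + Mg(s) → Fe(s) + Mg2+(aq); thus Q = [Mg2+(aq)] / [Fe2+(aq)].
Isolating [Mg2+(aq)] in Q = 10^{−0.439} yields log [Mg2+(aq)] = −2.360, i.e. 0.0044 M.

0.0044 M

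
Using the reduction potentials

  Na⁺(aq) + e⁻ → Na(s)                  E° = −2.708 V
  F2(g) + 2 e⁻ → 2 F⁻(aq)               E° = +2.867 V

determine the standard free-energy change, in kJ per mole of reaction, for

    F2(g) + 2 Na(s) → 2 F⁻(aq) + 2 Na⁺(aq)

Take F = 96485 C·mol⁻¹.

In the reaction as written F2(g) is reduced, so the F₂/F⁻ couple is the cathode and Na⁺/Na is the anode.
E°cell = +2.867 − (−2.708) = +5.575 V; balancing electrons gives n = 2.
ΔG° = −nFE°cell = −(2)(96485)(+5.575) J/mol = −1076 kJ/mol.

−1076 kJ/mol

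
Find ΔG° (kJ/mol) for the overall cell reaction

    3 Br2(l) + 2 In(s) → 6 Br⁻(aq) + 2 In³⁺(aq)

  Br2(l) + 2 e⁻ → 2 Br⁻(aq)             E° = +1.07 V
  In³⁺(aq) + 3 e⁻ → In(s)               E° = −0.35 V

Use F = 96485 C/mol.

In the reaction as written Br2(l) is reduced, so the Br₂/Br⁻ couple is the cathode and In³⁺/In is the anode.
E°cell = +1.07 − (−0.35) = +1.42 V; balancing electrons gives n = 6.
ΔG° = −nFE°cell = −(6)(96485)(+1.42) J/mol = −822 kJ/mol.

−822 kJ/mol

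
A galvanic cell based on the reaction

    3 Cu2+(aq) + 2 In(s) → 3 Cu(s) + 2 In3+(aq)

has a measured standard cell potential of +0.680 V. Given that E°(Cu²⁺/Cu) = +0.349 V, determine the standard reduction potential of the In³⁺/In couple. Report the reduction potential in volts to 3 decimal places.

In the reaction as written the Cu²⁺/Cu couple is reduced (cathode) and In³⁺/In is oxidized (anode), so E°cell = E°(Cu²⁺/Cu) − E°(In³⁺/In).
E°(In³⁺/In) = E°(cathode) − E°cell = +0.349 − (+0.680) = −0.331 V.

−0.331 V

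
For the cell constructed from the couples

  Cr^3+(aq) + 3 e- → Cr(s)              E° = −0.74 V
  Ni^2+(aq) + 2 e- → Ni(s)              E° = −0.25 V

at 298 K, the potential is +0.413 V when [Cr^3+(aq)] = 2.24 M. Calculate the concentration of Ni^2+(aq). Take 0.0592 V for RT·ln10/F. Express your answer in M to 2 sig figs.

The Ni²⁺/Ni couple has the larger reduction potential, so it is the cathode: E°cell = −0.25 − (−0.74) = +0.49 V and n = 6.
Rearranging E = E° − (0.0592/n)·log Q gives log Q = 6(+0.49 − (+0.413))/0.0592 = 7.804.
For 3 Ni^2+(aq) + 2 Cr(s) → 3 Ni(s) + 2 Cr^3+(aq), the reaction quotient is Q = [Cr^3+(aq)]^2 / [Ni^2+(aq)]^3.
Isolating [Ni^2+(aq)] in Q = 10^{7.804} yields log [Ni^2+(aq)] = −2.368, i.e. 0.0043 M.

0.0043 M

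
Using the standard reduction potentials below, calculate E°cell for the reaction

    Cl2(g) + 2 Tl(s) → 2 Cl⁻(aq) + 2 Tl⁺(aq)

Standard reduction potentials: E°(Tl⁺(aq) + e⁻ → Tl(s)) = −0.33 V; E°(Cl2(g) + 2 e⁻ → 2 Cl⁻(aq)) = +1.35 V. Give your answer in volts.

+1.68 V

Cl2(g) gains electrons, so the Cl₂/Cl⁻ couple is the cathode; the Tl⁺/Tl couple is the anode.
E°cell = E°(cathode) − E°(anode) = +1.35 − (−0.33) = +1.68 V.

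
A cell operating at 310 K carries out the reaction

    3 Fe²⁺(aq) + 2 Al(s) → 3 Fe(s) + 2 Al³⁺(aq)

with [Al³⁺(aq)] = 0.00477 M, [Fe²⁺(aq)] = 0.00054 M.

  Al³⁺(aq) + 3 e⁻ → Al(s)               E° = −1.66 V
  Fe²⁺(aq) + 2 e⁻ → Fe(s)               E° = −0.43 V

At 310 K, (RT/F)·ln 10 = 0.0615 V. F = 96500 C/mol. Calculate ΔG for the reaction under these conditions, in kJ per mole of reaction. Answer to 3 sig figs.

−682 kJ/mol

E°cell = −0.43 − (−1.66) = +1.23 V; the balanced reaction transfers n = 6 electrons.
Q = [Al³⁺(aq)]^2 / [Fe²⁺(aq)]^3 = 1.44×10^5, so log Q = 5.160 and E = +1.23 − (0.0615/6)(5.160) = +1.1771 V.
Finally ΔG = −nFE = −(6)(96500 C/mol)(+1.1771 V) = −682 kJ/mol.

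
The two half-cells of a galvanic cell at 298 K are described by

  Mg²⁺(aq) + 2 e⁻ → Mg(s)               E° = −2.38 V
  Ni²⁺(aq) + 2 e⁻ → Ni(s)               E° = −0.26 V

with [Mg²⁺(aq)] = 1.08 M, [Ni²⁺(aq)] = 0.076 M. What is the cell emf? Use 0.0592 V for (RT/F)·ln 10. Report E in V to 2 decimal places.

Since E°(Ni²⁺/Ni) > E°(Mg²⁺/Mg), Ni²⁺/Ni serves as the cathode.
E°cell = E°cat − E°an = −0.26 − (−2.38) = +2.12 V; n = 2.
For the overall reaction Ni²⁺(aq) + Mg(s) → Ni(s) + Mg²⁺(aq), Q = [Mg²⁺(aq)] / [Ni²⁺(aq)] = 14.2, giving log Q = 1.153.
Applying E = E° − (RT ln10/nF)·log Q gives +2.12 − (0.0592/2)(1.153) = +2.09 V.

+2.09 V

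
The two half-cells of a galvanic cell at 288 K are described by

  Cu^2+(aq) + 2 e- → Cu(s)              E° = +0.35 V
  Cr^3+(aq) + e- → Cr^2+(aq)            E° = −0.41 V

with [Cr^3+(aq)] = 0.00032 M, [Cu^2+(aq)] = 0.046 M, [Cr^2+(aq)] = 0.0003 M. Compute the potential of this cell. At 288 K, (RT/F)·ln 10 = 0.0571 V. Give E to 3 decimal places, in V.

+0.720 V

The Cu²⁺/Cu couple has the more positive E°, so it is the cathode; Cr³⁺/Cr²⁺ is the anode.
E°cell = E°cat − E°an = +0.35 − (−0.41) = +0.76 V; n = 2.
For the overall reaction Cu^2+(aq) + 2 Cr^2+(aq) → Cu(s) + 2 Cr^3+(aq), Q = [Cr^3+(aq)]^2 / ([Cu^2+(aq)]·[Cr^2+(aq)]^2) = 24.7, giving log Q = 1.393.
E = E° − (0.0571/n)·log Q = +0.76 − (0.0571/2)(1.393) = +0.720 V.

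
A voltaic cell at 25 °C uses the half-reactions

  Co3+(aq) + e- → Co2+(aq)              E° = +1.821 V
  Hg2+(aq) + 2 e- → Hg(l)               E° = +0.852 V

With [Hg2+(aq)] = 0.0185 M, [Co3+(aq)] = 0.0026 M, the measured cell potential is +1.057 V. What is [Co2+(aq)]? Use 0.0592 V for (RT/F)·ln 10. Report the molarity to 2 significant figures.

The Co³⁺/Co²⁺ couple has the larger reduction potential, so it is the cathode: E°cell = +1.821 − (+0.852) = +0.969 V and n = 2.
Rearranging E = E° − (0.0592/n)·log Q gives log Q = 2(+0.969 − (+1.057))/0.0592 = −2.973.
Balancing electrons gives 2 Co3+(aq) + Hg(l) → 2 Co2+(aq) + Hg2+(aq); thus Q = ([Co2+(aq)]^2·[Hg2+(aq)]) / [Co3+(aq)]^2.
Substituting the known concentrations and solving, log [Co2+(aq)] = −3.205 and [Co2+(aq)] = 0.00062 M.

0.00062 M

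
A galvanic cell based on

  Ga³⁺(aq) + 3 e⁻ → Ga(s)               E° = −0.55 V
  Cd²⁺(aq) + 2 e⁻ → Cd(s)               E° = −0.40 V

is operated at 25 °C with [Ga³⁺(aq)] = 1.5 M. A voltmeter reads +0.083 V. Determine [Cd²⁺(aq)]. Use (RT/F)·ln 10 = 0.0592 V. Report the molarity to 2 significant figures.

With Cd²⁺/Cd at the cathode and Ga³⁺/Ga at the anode, E°cell = −0.40 − (−0.55) = +0.15 V (n = 6).
From the Nernst equation, log Q = n(E° − E)/0.0592 = 6·(+0.15 − (+0.083))/0.0592 = 6.791.
The balanced reaction is 3 Cd²⁺(aq) + 2 Ga(s) → 3 Cd(s) + 2 Ga³⁺(aq), so Q = [Ga³⁺(aq)]^2 / [Cd²⁺(aq)]^3.
Substituting the known concentrations and solving, log [Cd²⁺(aq)] = −2.146 and [Cd²⁺(aq)] = 0.0071 M.

0.0071 M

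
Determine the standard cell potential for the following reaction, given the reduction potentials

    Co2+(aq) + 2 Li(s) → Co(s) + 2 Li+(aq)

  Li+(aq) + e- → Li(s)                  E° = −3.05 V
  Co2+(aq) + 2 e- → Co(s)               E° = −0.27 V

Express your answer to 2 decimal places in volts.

+2.78 V

Co2+(aq) gains electrons, so the Co²⁺/Co couple is the cathode; the Li⁺/Li couple is the anode.
E°cell = E°(cathode) − E°(anode) = −0.27 − (−3.05) = +2.78 V.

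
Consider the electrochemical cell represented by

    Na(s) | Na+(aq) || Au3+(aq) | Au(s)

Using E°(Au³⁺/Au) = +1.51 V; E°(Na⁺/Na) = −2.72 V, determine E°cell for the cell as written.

By convention the left-hand electrode in cell notation is the anode (oxidation) and the right-hand electrode is the cathode (reduction).
E°cell = E°(right) − E°(left) = +1.51 − (−2.72) = +4.23 V.

+4.23 V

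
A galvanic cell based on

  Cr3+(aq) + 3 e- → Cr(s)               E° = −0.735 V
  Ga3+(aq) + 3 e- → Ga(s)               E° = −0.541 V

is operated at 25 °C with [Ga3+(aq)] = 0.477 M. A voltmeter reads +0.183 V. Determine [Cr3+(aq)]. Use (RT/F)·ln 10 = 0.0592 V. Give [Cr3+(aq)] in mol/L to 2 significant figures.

The Ga³⁺/Ga couple has the larger reduction potential, so it is the cathode: E°cell = −0.541 − (−0.735) = +0.194 V and n = 3.
Rearranging E = E° − (0.0592/n)·log Q gives log Q = 3(+0.194 − (+0.183))/0.0592 = 0.557.
For Ga3+(aq) + Cr(s) → Ga(s) + Cr3+(aq), the reaction quotient is Q = [Cr3+(aq)] / [Ga3+(aq)].
Isolating [Cr3+(aq)] in Q = 10^{0.557} yields log [Cr3+(aq)] = 0.236, i.e. 1.7 M.

1.7 M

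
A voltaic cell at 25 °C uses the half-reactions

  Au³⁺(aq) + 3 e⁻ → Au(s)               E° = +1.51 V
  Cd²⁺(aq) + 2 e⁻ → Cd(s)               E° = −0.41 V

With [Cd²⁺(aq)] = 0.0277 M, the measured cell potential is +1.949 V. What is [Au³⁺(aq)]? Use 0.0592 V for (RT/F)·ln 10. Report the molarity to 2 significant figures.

0.14 M

The Au³⁺/Au couple has the larger reduction potential, so it is the cathode: E°cell = +1.51 − (−0.41) = +1.92 V and n = 6.
Rearranging E = E° − (0.0592/n)·log Q gives log Q = 6(+1.92 − (+1.949))/0.0592 = −2.939.
The balanced reaction is 2 Au³⁺(aq) + 3 Cd(s) → 2 Au(s) + 3 Cd²⁺(aq), so Q = [Cd²⁺(aq)]^3 / [Au³⁺(aq)]^2.
Solving for the unknown gives log [Au³⁺(aq)] = −0.867, so [Au³⁺(aq)] ≈ 0.14 M.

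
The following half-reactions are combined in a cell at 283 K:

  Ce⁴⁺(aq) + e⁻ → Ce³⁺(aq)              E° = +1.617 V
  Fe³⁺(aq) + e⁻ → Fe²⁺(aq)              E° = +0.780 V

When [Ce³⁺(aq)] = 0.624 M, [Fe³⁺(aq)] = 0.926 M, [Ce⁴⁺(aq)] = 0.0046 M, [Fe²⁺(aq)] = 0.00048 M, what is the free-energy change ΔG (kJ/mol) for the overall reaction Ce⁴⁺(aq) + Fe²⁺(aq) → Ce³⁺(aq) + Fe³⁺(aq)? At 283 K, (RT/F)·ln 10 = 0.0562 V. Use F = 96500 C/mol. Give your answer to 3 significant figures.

E°cell = +1.617 − (+0.780) = +0.837 V; the balanced reaction transfers n = 1 electron.
Q = ([Ce³⁺(aq)]·[Fe³⁺(aq)]) / ([Ce⁴⁺(aq)]·[Fe²⁺(aq)]) = 2.62×10^5, so log Q = 5.418 and E = +0.837 − (0.0562/1)(5.418) = +0.5325 V.
Finally ΔG = −nFE = −(1)(96500 C/mol)(+0.5325 V) = −51.4 kJ/mol.

−51.4 kJ/mol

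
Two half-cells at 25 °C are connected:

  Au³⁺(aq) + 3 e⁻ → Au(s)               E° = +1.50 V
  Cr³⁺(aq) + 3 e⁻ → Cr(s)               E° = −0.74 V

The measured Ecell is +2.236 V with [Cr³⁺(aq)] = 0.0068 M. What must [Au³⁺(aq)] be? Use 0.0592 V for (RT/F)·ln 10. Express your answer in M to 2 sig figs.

With Au³⁺/Au at the cathode and Cr³⁺/Cr at the anode, E°cell = +1.50 − (−0.74) = +2.24 V (n = 3).
Rearranging E = E° − (0.0592/n)·log Q gives log Q = 3(+2.24 − (+2.236))/0.0592 = 0.203.
Balancing electrons gives Au³⁺(aq) + Cr(s) → Au(s) + Cr³⁺(aq); thus Q = [Cr³⁺(aq)] / [Au³⁺(aq)].
Solving for the unknown gives log [Au³⁺(aq)] = −2.370, so [Au³⁺(aq)] ≈ 0.0043 M.

0.0043 M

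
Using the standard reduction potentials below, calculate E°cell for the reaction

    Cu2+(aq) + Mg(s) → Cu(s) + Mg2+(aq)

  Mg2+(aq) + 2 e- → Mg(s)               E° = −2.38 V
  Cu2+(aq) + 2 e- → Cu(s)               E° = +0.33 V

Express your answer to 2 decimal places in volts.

+2.71 V

In the reaction as written, Cu2+(aq) is reduced (cathode) and Mg2+(aq) is produced by oxidation at the anode.
E°cell = E°(cathode) − E°(anode) = +0.33 − (−2.38) = +2.71 V.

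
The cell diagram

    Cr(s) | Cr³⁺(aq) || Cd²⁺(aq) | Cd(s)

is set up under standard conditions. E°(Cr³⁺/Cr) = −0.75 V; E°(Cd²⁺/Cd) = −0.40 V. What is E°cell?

By convention the left-hand electrode in cell notation is the anode (oxidation) and the right-hand electrode is the cathode (reduction).
E°cell = E°(right) − E°(left) = −0.40 − (−0.75) = +0.35 V.

+0.35 V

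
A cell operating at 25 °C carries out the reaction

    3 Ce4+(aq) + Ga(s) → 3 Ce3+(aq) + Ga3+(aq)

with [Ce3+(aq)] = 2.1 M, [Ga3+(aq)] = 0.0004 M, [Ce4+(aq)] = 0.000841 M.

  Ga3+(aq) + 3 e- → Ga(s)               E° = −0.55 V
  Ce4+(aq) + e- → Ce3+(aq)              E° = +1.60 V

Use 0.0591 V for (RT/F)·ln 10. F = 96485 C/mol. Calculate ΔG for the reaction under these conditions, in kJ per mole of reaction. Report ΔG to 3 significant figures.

−584 kJ/mol

With Ce⁴⁺/Ce³⁺ reduced at the cathode, E°cell = +1.60 − (−0.55) = +2.15 V and n = 3.
The reaction quotient is ([Ce3+(aq)]^3·[Ga3+(aq)]) / [Ce4+(aq)]^3 = 6.23×10^6; by Nernst, E = +2.15 − (0.0591/3)(6.794) = +2.0162 V.
Finally ΔG = −nFE = −(3)(96485 C/mol)(+2.0162 V) = −584 kJ/mol.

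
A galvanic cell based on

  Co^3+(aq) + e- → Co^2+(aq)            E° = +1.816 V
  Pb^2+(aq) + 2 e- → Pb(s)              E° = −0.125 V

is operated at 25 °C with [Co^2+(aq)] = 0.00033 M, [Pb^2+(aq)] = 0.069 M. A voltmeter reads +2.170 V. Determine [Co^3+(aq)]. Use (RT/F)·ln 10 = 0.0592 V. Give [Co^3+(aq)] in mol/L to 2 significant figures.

0.64 M

With Co³⁺/Co²⁺ at the cathode and Pb²⁺/Pb at the anode, E°cell = +1.816 − (−0.125) = +1.941 V (n = 2).
Since E = E° − (0.0592/n)·log Q, log Q = n(E° − E)/0.0592 = −7.736.
For 2 Co^3+(aq) + Pb(s) → 2 Co^2+(aq) + Pb^2+(aq), the reaction quotient is Q = ([Co^2+(aq)]^2·[Pb^2+(aq)]) / [Co^3+(aq)]^2.
Solving for the unknown gives log [Co^3+(aq)] = −0.194, so [Co^3+(aq)] ≈ 0.64 M.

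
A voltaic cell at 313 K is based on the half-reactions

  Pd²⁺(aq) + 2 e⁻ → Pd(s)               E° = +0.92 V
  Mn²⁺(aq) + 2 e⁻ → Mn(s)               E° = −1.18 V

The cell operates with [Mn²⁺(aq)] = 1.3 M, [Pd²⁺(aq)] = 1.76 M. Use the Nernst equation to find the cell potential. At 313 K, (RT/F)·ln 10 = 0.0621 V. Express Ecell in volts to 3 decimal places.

+2.104 V

The Pd²⁺/Pd couple has the more positive E°, so it is the cathode; Mn²⁺/Mn is the anode.
The standard potential is +0.92 − (−1.18) = +2.10 V and the balanced reaction transfers n = 2 electrons.
The balanced reaction is Pd²⁺(aq) + Mn(s) → Pd(s) + Mn²⁺(aq), so Q = [Mn²⁺(aq)] / [Pd²⁺(aq)] = 0.739 and log Q = −0.132.
E = E° − (0.0621/n)·log Q = +2.10 − (0.0621/2)(−0.132) = +2.104 V.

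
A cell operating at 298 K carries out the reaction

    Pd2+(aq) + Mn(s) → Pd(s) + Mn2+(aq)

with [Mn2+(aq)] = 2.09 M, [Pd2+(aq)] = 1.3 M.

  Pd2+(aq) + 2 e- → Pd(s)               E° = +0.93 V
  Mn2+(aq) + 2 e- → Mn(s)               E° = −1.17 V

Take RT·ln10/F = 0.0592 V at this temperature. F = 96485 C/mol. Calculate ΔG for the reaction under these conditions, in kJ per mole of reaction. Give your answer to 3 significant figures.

The standard cell potential is +0.93 − (−1.17) = +2.10 V, with n = 2 electrons in the balanced equation.
Here Q = [Mn2+(aq)] / [Pd2+(aq)] = 1.61 (log Q = 0.206), giving E = +2.10 − (0.0592/2)·(0.206) = +2.0939 V.
Then ΔG = −nFE = −2 × 96485 × +2.0939 J/mol = −404 kJ/mol.

−404 kJ/mol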